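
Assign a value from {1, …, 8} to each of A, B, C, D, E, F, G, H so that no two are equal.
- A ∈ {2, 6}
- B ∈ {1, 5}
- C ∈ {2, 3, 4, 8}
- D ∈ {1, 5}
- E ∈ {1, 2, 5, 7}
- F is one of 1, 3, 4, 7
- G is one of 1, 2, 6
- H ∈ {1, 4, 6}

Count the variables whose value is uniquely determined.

4

The 8 variables together cover exactly {1, 2, 3, 4, 5, 6, 7, 8} — 8 values for 8 variables — and 8 appears only in C's list, so C = 8.
Among the 7 still-open variables, 3 fits only F (and all 7 values in {1, 2, 3, 4, 5, 6, 7} must be used), so F = 3.
The 6 still-open variables draw from only 6 values {1, 2, 4, 5, 6, 7}, so each is used; only H can be 4, hence H = 4.
Among the 5 still-open variables, 7 fits only E (and all 5 values in {1, 2, 5, 6, 7} must be used), so E = 7.
The 2 variables B and D are confined to {1, 5}, which locks those values in; drop them from G.
Determined: C=8, E=7, F=3, H=4. The other variables each still have more than one consistent value. That makes 4.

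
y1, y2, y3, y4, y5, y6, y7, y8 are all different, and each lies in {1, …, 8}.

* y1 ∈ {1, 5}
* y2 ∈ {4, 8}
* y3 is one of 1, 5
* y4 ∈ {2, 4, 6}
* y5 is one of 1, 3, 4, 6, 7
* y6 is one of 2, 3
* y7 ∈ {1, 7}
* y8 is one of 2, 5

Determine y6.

Among the 8 variables, 8 fits only y2 (and all 8 values in {1, 2, 3, 4, 5, 6, 7, 8} must be used), so y2 = 8.
y1 and y3 share exactly the 2 values {1, 5}; by pigeonhole those values go to them, so strike 1, 5 from y5, y7, y8.
y7 must be 7 (only option left). So y5 can't be 7.
y8 has just one choice, so y8 = 2. Strike 2 from y4, y6.
So y6 = 3.

3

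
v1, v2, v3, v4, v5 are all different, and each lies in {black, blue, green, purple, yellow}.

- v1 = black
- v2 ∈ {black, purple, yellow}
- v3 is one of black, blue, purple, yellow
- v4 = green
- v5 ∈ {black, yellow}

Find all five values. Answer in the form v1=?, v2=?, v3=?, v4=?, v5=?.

v1=black, v2=purple, v3=blue, v4=green, v5=yellow

v1 must be black (only option left). Strike black from v2, v3, v5.
That leaves v4 = green.
v5 must be yellow (only option left). Eliminate yellow elsewhere: v2, v3.
That leaves v2 = purple. Eliminate purple elsewhere: v3.
v3's domain is down to {blue}, so v3 = blue.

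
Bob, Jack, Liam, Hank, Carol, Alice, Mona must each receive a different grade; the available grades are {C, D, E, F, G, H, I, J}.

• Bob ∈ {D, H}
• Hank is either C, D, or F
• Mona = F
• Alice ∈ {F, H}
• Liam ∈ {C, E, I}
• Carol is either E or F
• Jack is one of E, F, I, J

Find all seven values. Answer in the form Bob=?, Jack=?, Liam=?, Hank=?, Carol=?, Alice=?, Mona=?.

Bob=D, Jack=J, Liam=I, Hank=C, Carol=E, Alice=H, Mona=F

Mona has just one choice, so Mona = F. So Jack, Hank, Carol, Alice can't be F.
Carol has just one choice, so Carol = E. Eliminate E elsewhere: Jack, Liam.
Alice must be H (only option left). Eliminate H elsewhere: Bob.
Bob has just one choice, so Bob = D. Remove D from Hank.
That leaves Hank = C. Strike C from Liam.
Liam's domain is down to {I}, so Liam = I. Strike I from Jack.
That leaves Jack = J.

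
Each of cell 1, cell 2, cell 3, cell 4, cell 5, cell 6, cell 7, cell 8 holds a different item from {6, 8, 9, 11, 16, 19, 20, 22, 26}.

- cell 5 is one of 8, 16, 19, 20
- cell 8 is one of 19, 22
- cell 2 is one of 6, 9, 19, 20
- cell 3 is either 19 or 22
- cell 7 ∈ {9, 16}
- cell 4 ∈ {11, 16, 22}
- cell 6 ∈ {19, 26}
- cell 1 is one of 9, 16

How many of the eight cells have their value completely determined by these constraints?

2

cell 1 and cell 7 share exactly the 2 values {9, 16}; by pigeonhole those values go to them, so strike 9, 16 from cell 2, cell 4, cell 5.
cell 3 and cell 8 share exactly the 2 values {19, 22}; by pigeonhole those values go to them, so strike 19, 22 from cell 2, cell 4, cell 5, cell 6.
That leaves cell 4 = 11.
cell 6 has just one choice, so cell 6 = 26.
Determined: cell 4=11, cell 6=26. The other cells each still have more than one consistent value. That makes 2.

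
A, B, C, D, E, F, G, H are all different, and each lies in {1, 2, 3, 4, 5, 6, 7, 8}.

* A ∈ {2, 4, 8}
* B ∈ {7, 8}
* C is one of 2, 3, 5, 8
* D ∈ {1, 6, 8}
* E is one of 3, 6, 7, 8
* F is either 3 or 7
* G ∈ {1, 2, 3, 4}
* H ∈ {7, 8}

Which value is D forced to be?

1

Among the 8 variables, 5 fits only C (and all 8 values in {1, 2, 3, 4, 5, 6, 7, 8} must be used), so C = 5.
The 2 variables B and H are confined to {7, 8}, which locks those values in; drop them from A, D, E, F.
That leaves F = 3. Remove 3 from E, G.
E's domain is down to {6}, so E = 6. Strike 6 from D.
So D = 1.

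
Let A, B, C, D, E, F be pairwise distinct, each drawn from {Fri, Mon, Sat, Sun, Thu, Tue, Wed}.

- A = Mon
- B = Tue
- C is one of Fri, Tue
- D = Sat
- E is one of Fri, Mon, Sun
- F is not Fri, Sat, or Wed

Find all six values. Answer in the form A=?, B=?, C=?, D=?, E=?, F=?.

A=Mon, B=Tue, C=Fri, D=Sat, E=Sun, F=Thu

A must be Mon (only option left). Remove Mon from E, F.
B must be Tue (only option left). Eliminate Tue elsewhere: C, F.
That leaves C = Fri. Strike Fri from E.
D's domain is down to {Sat}, so D = Sat.
E has just one choice, so E = Sun. Strike Sun from F.
F's domain is down to {Thu}, so F = Thu.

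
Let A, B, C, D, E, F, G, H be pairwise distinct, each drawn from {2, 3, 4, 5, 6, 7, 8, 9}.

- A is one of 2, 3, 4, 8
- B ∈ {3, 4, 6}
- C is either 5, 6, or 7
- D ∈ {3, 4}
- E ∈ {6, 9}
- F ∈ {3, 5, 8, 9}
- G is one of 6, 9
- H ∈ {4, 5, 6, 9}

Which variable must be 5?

H

The 8 variables together cover exactly {2, 3, 4, 5, 6, 7, 8, 9} — 8 values for 8 variables — and 2 appears only in A's list, so A = 2.
The 7 still-open variables draw from only 7 values {3, 4, 5, 6, 7, 8, 9}, so each is used; only C can be 7, hence C = 7.
Among the 6 still-open variables, 8 fits only F (and all 6 values in {3, 4, 5, 6, 8, 9} must be used), so F = 8.
The 5 still-open variables together cover exactly {3, 4, 5, 6, 9} — 5 values for 5 variables — and 5 appears only in H's list, so H = 5.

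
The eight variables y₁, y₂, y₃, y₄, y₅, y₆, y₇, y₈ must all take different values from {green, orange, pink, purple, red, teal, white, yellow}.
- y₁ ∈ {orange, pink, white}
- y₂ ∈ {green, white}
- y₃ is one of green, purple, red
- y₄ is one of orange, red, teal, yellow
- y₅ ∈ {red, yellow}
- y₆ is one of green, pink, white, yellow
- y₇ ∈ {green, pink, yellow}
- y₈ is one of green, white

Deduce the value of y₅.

The 8 variables together cover exactly {green, orange, pink, purple, red, teal, white, yellow} — 8 values for 8 variables — and purple appears only in y₃'s list, so y₃ = purple.
The 7 still-open variables together cover exactly {green, orange, pink, red, teal, white, yellow} — 7 values for 7 variables — and teal appears only in y₄'s list, so y₄ = teal.
The 6 still-open variables draw from only 6 values {green, orange, pink, red, white, yellow}, so each is used; only y₁ can be orange, hence y₁ = orange.
The 5 still-open variables together cover exactly {green, pink, red, white, yellow} — 5 values for 5 variables — and red appears only in y₅'s list, so y₅ = red.

red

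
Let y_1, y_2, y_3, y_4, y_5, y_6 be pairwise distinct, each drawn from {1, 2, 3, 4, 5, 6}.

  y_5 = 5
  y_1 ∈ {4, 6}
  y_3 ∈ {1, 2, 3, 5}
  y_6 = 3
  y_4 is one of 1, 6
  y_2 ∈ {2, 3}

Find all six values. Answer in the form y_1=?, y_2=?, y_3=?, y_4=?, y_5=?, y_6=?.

y_5 must be 5 (only option left). Remove 5 from y_3.
That leaves y_6 = 3. Eliminate 3 elsewhere: y_2, y_3.
That leaves y_2 = 2. Eliminate 2 elsewhere: y_3.
That leaves y_3 = 1. Remove 1 from y_4.
That leaves y_4 = 6. Strike 6 from y_1.
y_1 must be 4 (only option left).

y_1=4, y_2=2, y_3=1, y_4=6, y_5=5, y_6=3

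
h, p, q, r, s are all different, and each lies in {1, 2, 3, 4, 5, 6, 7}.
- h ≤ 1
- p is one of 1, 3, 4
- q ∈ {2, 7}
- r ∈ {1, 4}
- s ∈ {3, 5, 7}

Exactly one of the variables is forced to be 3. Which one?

h's domain is down to {1}, so h = 1. So p, r can't be 1.
r has just one choice, so r = 4. Eliminate 4 elsewhere: p.
So 3 goes to p.

p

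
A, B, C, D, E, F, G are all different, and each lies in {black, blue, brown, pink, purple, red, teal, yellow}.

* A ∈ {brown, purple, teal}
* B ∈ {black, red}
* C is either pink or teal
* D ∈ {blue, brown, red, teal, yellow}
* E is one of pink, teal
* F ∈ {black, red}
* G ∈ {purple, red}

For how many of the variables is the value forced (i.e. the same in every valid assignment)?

2

The 2 variables B and F are confined to {black, red}, which locks those values in; drop them from D, G.
That leaves G = purple. Eliminate purple elsewhere: A.
The 2 variables C and E are confined to {pink, teal}, which locks those values in; drop them from A, D.
That leaves A = brown. Remove brown from D.
Determined: A=brown, G=purple. The other variables each still have more than one consistent value. That makes 2.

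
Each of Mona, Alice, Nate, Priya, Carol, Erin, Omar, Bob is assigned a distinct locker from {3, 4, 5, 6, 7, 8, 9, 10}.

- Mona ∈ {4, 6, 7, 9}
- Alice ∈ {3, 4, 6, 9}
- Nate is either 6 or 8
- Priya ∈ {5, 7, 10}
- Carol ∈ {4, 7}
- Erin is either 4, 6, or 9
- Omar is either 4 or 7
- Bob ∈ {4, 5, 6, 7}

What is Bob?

The 8 variables together cover exactly {3, 4, 5, 6, 7, 8, 9, 10} — 8 values for 8 variables — and 3 appears only in Alice's list, so Alice = 3.
The 7 still-open variables together cover exactly {4, 5, 6, 7, 8, 9, 10} — 7 values for 7 variables — and 8 appears only in Nate's list, so Nate = 8.
The 6 still-open variables together cover exactly {4, 5, 6, 7, 9, 10} — 6 values for 6 variables — and 10 appears only in Priya's list, so Priya = 10.
The 5 still-open variables draw from only 5 values {4, 5, 6, 7, 9}, so each is used; only Bob can be 5, hence Bob = 5.

5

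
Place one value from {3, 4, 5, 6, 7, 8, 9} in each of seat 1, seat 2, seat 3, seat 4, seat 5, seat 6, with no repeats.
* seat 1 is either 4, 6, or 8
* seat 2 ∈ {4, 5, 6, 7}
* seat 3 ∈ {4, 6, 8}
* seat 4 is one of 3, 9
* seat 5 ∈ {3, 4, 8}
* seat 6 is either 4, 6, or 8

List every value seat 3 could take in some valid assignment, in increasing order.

The 3 variables seat 1, seat 3, seat 6 are confined to {4, 6, 8}, which locks those values in; drop them from seat 2, seat 5.
seat 5's domain is down to {3}, so seat 5 = 3. So seat 4 can't be 3.
That leaves seat 4 = 9.
No further eliminations apply; seat 3 can still be any of 4, 6, 8.

4, 6, 8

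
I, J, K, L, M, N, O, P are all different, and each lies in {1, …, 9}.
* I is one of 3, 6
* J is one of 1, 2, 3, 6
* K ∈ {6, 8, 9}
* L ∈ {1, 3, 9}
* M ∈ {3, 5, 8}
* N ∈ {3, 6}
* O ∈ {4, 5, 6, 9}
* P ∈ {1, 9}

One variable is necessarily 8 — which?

The 8 variables together cover exactly {1, 2, 3, 4, 5, 6, 8, 9} — 8 values for 8 variables — and 2 appears only in J's list, so J = 2.
Among the 7 still-open variables, 4 fits only O (and all 7 values in {1, 3, 4, 5, 6, 8, 9} must be used), so O = 4.
Among the 6 still-open variables, 5 fits only M (and all 6 values in {1, 3, 5, 6, 8, 9} must be used), so M = 5.
The 5 still-open variables together cover exactly {1, 3, 6, 8, 9} — 5 values for 5 variables — and 8 appears only in K's list, so K = 8.

K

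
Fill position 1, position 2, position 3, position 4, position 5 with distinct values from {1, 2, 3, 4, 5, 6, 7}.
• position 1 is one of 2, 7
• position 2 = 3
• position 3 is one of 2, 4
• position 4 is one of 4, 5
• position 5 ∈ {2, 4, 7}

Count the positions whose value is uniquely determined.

position 2 must be 3 (only option left).
The 4 still-open variables draw from only 4 values {2, 4, 5, 7}, so each is used; only position 4 can be 5, hence position 4 = 5.
Determined: position 2=3, position 4=5. The other positions each still have more than one consistent value. That makes 2.

2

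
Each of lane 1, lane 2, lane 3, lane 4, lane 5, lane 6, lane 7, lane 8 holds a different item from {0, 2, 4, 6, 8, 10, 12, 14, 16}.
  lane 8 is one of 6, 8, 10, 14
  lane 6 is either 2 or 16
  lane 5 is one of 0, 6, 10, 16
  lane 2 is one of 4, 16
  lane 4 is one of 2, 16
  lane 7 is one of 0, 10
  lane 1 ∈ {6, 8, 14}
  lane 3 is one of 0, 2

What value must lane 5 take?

6

Among the 8 variables, 4 fits only lane 2 (and all 8 values in {0, 2, 4, 6, 8, 10, 14, 16} must be used), so lane 2 = 4.
The 2 variables lane 4 and lane 6 are confined to {2, 16}, which locks those values in; drop them from lane 3, lane 5.
lane 3's domain is down to {0}, so lane 3 = 0. So lane 5, lane 7 can't be 0.
lane 7 must be 10 (only option left). Remove 10 from lane 5, lane 8.
So lane 5 = 6.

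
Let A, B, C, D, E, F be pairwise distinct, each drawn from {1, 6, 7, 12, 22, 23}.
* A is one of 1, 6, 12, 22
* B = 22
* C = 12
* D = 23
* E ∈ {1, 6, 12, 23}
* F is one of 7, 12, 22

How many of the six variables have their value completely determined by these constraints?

B has just one choice, so B = 22. Remove 22 from A, F.
C has just one choice, so C = 12. Strike 12 from A, E, F.
D's domain is down to {23}, so D = 23. So E can't be 23.
F has just one choice, so F = 7.
Determined: B=22, C=12, D=23, F=7. The other variables each still have more than one consistent value. That makes 4.

4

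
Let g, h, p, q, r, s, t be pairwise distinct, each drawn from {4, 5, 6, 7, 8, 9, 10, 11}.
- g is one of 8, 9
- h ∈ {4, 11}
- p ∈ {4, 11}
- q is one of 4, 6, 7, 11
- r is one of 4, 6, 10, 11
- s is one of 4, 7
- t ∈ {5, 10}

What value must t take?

5

h and p share exactly the 2 values {4, 11}; by pigeonhole those values go to them, so strike 4, 11 from q, r, s.
s has just one choice, so s = 7. So q can't be 7.
q has just one choice, so q = 6. Eliminate 6 elsewhere: r.
r's domain is down to {10}, so r = 10. So t can't be 10.
So t = 5.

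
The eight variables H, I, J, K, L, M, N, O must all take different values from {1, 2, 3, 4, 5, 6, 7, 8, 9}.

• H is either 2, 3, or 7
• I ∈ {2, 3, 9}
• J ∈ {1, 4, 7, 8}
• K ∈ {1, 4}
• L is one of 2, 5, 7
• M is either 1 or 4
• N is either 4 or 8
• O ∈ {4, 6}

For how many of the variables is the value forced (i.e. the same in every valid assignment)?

3

The 2 variables K and M are confined to {1, 4}, which locks those values in; drop them from J, N, O.
N must be 8 (only option left). So J can't be 8.
O has just one choice, so O = 6.
J's domain is down to {7}, so J = 7. So H, L can't be 7.
Determined: J=7, N=8, O=6. The other variables each still have more than one consistent value. That makes 3.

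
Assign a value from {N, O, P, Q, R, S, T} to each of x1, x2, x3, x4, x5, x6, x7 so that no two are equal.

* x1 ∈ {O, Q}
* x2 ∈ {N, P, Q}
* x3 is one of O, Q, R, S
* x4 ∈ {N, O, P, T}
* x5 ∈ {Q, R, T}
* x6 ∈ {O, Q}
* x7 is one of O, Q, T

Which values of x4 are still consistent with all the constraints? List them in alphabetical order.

N, P

Among the 7 variables, S fits only x3 (and all 7 values in {N, O, P, Q, R, S, T} must be used), so x3 = S.
Among the 6 still-open variables, R fits only x5 (and all 6 values in {N, O, P, Q, R, T} must be used), so x5 = R.
x1 and x6 share exactly the 2 values {O, Q}; by pigeonhole those values go to them, so strike O, Q from x2, x4, x7.
x7 must be T (only option left). Remove T from x4.
No further eliminations apply; x4 can still be any of N, P.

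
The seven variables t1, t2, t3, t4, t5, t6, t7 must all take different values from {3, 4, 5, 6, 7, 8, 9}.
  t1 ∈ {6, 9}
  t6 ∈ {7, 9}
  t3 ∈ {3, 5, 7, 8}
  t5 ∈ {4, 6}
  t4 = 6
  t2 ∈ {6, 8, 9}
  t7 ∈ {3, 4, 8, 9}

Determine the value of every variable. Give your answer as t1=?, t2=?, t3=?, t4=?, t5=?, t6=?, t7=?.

t1=9, t2=8, t3=5, t4=6, t5=4, t6=7, t7=3

t4 has just one choice, so t4 = 6. So t1, t2, t5 can't be 6.
t5's domain is down to {4}, so t5 = 4. Remove 4 from t7.
That leaves t1 = 9. So t2, t6, t7 can't be 9.
That leaves t2 = 8. So t3, t7 can't be 8.
That leaves t6 = 7. Eliminate 7 elsewhere: t3.
t7 must be 3 (only option left). Eliminate 3 elsewhere: t3.
t3 has just one choice, so t3 = 5.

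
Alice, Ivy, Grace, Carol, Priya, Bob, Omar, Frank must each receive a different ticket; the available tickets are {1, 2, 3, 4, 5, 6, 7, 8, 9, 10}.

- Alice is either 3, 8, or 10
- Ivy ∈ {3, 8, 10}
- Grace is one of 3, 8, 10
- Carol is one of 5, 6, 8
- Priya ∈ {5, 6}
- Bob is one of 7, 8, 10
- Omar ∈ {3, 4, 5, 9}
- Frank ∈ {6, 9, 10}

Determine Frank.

The 8 variables together cover exactly {3, 4, 5, 6, 7, 8, 9, 10} — 8 values for 8 variables — and 4 appears only in Omar's list, so Omar = 4.
The 7 still-open variables together cover exactly {3, 5, 6, 7, 8, 9, 10} — 7 values for 7 variables — and 7 appears only in Bob's list, so Bob = 7.
Among the 6 still-open variables, 9 fits only Frank (and all 6 values in {3, 5, 6, 8, 9, 10} must be used), so Frank = 9.

9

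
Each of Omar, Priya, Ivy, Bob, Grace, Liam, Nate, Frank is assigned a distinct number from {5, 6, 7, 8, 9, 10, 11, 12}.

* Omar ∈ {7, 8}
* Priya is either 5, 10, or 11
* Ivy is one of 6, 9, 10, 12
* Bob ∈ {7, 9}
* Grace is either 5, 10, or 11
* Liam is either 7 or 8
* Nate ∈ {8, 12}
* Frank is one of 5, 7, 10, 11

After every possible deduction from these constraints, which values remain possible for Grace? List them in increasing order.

The 8 variables together cover exactly {5, 6, 7, 8, 9, 10, 11, 12} — 8 values for 8 variables — and 6 appears only in Ivy's list, so Ivy = 6.
The 7 still-open variables draw from only 7 values {5, 7, 8, 9, 10, 11, 12}, so each is used; only Bob can be 9, hence Bob = 9.
Among the 6 still-open variables, 12 fits only Nate (and all 6 values in {5, 7, 8, 10, 11, 12} must be used), so Nate = 12.
Omar and Liam between them cover only {7, 8} — a naked pair. Remove those values from Frank.
No further eliminations apply; Grace can still be any of 5, 10, 11.

5, 10, 11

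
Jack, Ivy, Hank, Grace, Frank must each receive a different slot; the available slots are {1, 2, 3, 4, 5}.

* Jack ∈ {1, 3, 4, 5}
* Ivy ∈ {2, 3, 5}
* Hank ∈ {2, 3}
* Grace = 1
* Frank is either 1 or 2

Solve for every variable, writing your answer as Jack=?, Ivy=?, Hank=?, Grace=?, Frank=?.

Jack=4, Ivy=5, Hank=3, Grace=1, Frank=2

Grace has just one choice, so Grace = 1. So Jack, Frank can't be 1.
Frank's domain is down to {2}, so Frank = 2. Eliminate 2 elsewhere: Ivy, Hank.
Hank must be 3 (only option left). Eliminate 3 elsewhere: Jack, Ivy.
Ivy has just one choice, so Ivy = 5. So Jack can't be 5.
Jack must be 4 (only option left).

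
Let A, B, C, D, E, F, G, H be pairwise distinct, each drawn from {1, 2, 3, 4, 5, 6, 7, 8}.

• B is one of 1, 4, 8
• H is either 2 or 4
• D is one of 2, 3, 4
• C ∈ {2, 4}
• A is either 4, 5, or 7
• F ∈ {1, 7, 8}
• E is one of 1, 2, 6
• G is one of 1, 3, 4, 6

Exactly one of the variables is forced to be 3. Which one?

Among the 8 variables, 5 fits only A (and all 8 values in {1, 2, 3, 4, 5, 6, 7, 8} must be used), so A = 5.
The 7 still-open variables draw from only 7 values {1, 2, 3, 4, 6, 7, 8}, so each is used; only F can be 7, hence F = 7.
The 6 still-open variables together cover exactly {1, 2, 3, 4, 6, 8} — 6 values for 6 variables — and 8 appears only in B's list, so B = 8.
C and H share exactly the 2 values {2, 4}; by pigeonhole those values go to them, so strike 2, 4 from D, E, G.
So 3 goes to D.

D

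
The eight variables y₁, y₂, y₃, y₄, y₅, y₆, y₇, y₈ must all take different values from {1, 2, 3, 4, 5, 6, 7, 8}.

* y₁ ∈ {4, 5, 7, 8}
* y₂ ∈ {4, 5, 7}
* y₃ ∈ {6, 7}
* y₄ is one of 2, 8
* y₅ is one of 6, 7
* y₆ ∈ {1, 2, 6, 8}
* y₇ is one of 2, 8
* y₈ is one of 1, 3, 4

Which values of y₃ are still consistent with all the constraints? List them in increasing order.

6, 7

The 8 variables together cover exactly {1, 2, 3, 4, 5, 6, 7, 8} — 8 values for 8 variables — and 3 appears only in y₈'s list, so y₈ = 3.
The 7 still-open variables together cover exactly {1, 2, 4, 5, 6, 7, 8} — 7 values for 7 variables — and 1 appears only in y₆'s list, so y₆ = 1.
y₃ and y₅ between them cover only {6, 7} — a naked pair. Remove those values from y₁, y₂.
y₄ and y₇ share exactly the 2 values {2, 8}; by pigeonhole those values go to them, so strike 2, 8 from y₁.
No further eliminations apply; y₃ can still be any of 6, 7.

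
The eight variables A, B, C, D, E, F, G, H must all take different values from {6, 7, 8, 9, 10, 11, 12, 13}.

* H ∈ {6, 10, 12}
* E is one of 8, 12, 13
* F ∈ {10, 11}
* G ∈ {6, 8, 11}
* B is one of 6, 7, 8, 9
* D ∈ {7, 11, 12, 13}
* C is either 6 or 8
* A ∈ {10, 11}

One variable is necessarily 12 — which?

Among the 8 variables, 9 fits only B (and all 8 values in {6, 7, 8, 9, 10, 11, 12, 13} must be used), so B = 9.
The 7 still-open variables together cover exactly {6, 7, 8, 10, 11, 12, 13} — 7 values for 7 variables — and 7 appears only in D's list, so D = 7.
The 6 still-open variables together cover exactly {6, 8, 10, 11, 12, 13} — 6 values for 6 variables — and 13 appears only in E's list, so E = 13.
The 5 still-open variables together cover exactly {6, 8, 10, 11, 12} — 5 values for 5 variables — and 12 appears only in H's list, so H = 12.

H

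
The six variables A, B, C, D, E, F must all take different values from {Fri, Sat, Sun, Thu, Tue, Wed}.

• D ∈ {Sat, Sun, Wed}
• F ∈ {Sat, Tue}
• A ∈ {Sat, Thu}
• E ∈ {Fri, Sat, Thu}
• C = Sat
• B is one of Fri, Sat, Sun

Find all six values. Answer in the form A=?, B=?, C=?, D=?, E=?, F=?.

C has just one choice, so C = Sat. Remove Sat from A, B, D, E, F.
F has just one choice, so F = Tue.
A has just one choice, so A = Thu. So E can't be Thu.
That leaves E = Fri. So B can't be Fri.
B must be Sun (only option left). Strike Sun from D.
D must be Wed (only option left).

A=Thu, B=Sun, C=Sat, D=Wed, E=Fri, F=Tue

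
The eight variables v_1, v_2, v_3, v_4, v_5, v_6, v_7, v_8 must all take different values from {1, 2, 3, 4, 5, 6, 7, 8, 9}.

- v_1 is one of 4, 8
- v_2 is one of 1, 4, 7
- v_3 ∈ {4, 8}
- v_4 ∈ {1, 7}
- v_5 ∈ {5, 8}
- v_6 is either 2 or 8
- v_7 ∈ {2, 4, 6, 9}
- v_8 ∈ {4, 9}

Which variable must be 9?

The 8 variables draw from only 8 values {1, 2, 4, 5, 6, 7, 8, 9}, so each is used; only v_5 can be 5, hence v_5 = 5.
Among the 7 still-open variables, 6 fits only v_7 (and all 7 values in {1, 2, 4, 6, 7, 8, 9} must be used), so v_7 = 6.
The 6 still-open variables draw from only 6 values {1, 2, 4, 7, 8, 9}, so each is used; only v_6 can be 2, hence v_6 = 2.
The 5 still-open variables draw from only 5 values {1, 4, 7, 8, 9}, so each is used; only v_8 can be 9, hence v_8 = 9.

v_8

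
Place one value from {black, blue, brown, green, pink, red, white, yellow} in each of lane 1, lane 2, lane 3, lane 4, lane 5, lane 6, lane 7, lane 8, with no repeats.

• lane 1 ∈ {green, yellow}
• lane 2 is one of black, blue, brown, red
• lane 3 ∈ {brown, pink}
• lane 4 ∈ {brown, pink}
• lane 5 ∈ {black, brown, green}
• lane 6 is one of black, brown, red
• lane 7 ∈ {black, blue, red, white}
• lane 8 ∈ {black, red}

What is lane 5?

The 8 variables together cover exactly {black, blue, brown, green, pink, red, white, yellow} — 8 values for 8 variables — and white appears only in lane 7's list, so lane 7 = white.
The 7 still-open variables draw from only 7 values {black, blue, brown, green, pink, red, yellow}, so each is used; only lane 2 can be blue, hence lane 2 = blue.
The 6 still-open variables draw from only 6 values {black, brown, green, pink, red, yellow}, so each is used; only lane 1 can be yellow, hence lane 1 = yellow.
The 5 still-open variables draw from only 5 values {black, brown, green, pink, red}, so each is used; only lane 5 can be green, hence lane 5 = green.

green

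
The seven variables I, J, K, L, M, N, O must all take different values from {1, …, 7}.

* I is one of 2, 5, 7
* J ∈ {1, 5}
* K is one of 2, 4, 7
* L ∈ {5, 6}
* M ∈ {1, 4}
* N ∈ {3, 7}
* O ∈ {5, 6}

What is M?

The 7 variables together cover exactly {1, 2, 3, 4, 5, 6, 7} — 7 values for 7 variables — and 3 appears only in N's list, so N = 3.
The 2 variables L and O are confined to {5, 6}, which locks those values in; drop them from I, J.
That leaves J = 1. Eliminate 1 elsewhere: M.
So M = 4.

4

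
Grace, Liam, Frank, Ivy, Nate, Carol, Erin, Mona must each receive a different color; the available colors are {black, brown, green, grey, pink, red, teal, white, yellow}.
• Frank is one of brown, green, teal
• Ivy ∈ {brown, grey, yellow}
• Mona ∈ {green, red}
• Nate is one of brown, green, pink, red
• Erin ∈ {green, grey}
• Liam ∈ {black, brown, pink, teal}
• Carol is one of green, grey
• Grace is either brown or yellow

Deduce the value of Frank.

Among the 8 variables, black fits only Liam (and all 8 values in {black, brown, green, grey, pink, red, teal, yellow} must be used), so Liam = black.
The 7 still-open variables draw from only 7 values {brown, green, grey, pink, red, teal, yellow}, so each is used; only Nate can be pink, hence Nate = pink.
The 6 still-open variables draw from only 6 values {brown, green, grey, red, teal, yellow}, so each is used; only Mona can be red, hence Mona = red.
The 5 still-open variables together cover exactly {brown, green, grey, teal, yellow} — 5 values for 5 variables — and teal appears only in Frank's list, so Frank = teal.

teal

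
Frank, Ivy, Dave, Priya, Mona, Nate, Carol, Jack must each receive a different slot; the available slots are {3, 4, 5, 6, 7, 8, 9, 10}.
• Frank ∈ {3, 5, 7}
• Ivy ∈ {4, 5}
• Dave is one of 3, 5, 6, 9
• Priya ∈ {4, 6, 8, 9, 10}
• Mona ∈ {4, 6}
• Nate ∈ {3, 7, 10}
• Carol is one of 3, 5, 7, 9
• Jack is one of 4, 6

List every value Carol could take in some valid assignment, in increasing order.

3, 7, 9

The 8 variables draw from only 8 values {3, 4, 5, 6, 7, 8, 9, 10}, so each is used; only Priya can be 8, hence Priya = 8.
Among the 7 still-open variables, 10 fits only Nate (and all 7 values in {3, 4, 5, 6, 7, 9, 10} must be used), so Nate = 10.
Mona and Jack share exactly the 2 values {4, 6}; by pigeonhole those values go to them, so strike 4, 6 from Ivy, Dave.
Ivy's domain is down to {5}, so Ivy = 5. Strike 5 from Frank, Dave, Carol.
No further eliminations apply; Carol can still be any of 3, 7, 9.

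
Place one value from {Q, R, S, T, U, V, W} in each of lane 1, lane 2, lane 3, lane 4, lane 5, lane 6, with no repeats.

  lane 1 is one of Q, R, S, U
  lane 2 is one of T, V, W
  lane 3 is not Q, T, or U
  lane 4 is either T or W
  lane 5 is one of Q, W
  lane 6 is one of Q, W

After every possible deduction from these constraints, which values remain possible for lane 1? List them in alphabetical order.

R, S, U

lane 5 and lane 6 between them cover only {Q, W} — a naked pair. Remove those values from lane 1, lane 2, lane 3, lane 4.
lane 4 has just one choice, so lane 4 = T. Remove T from lane 2.
That leaves lane 2 = V. Eliminate V elsewhere: lane 3.
No further eliminations apply; lane 1 can still be any of R, S, U.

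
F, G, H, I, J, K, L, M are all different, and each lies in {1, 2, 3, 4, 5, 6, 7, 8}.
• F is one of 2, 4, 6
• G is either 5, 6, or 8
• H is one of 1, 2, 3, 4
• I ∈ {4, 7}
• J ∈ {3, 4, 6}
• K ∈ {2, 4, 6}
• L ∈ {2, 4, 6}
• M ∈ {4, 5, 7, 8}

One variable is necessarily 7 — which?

I

Among the 8 variables, 1 fits only H (and all 8 values in {1, 2, 3, 4, 5, 6, 7, 8} must be used), so H = 1.
Among the 7 still-open variables, 3 fits only J (and all 7 values in {2, 3, 4, 5, 6, 7, 8} must be used), so J = 3.
F, K, L share exactly the 3 values {2, 4, 6}; by pigeonhole those values go to them, so strike 2, 4, 6 from G, I, M.
So 7 goes to I.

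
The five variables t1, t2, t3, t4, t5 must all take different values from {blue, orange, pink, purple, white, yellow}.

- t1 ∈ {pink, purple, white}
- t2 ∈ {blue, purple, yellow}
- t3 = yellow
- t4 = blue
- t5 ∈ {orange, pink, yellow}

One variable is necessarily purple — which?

t3's domain is down to {yellow}, so t3 = yellow. Strike yellow from t2, t5.
t4's domain is down to {blue}, so t4 = blue. Eliminate blue elsewhere: t2.
So purple goes to t2.

t2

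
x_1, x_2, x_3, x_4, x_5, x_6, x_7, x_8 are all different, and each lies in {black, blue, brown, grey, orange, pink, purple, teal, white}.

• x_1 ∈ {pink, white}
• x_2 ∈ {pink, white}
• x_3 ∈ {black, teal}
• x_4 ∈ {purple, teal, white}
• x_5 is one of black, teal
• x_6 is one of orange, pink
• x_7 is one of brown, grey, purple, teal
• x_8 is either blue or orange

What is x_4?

x_1 and x_2 share exactly the 2 values {pink, white}; by pigeonhole those values go to them, so strike pink, white from x_4, x_6.
That leaves x_6 = orange. Eliminate orange elsewhere: x_8.
x_8 has just one choice, so x_8 = blue.
x_3 and x_5 share exactly the 2 values {black, teal}; by pigeonhole those values go to them, so strike black, teal from x_4, x_7.
So x_4 = purple.

purple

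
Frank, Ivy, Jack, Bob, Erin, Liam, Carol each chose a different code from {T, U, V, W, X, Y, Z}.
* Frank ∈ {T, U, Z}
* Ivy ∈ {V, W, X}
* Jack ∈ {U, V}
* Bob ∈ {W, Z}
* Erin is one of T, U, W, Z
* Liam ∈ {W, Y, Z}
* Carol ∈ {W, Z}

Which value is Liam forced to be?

Y

The 7 variables together cover exactly {T, U, V, W, X, Y, Z} — 7 values for 7 variables — and X appears only in Ivy's list, so Ivy = X.
The 6 still-open variables draw from only 6 values {T, U, V, W, Y, Z}, so each is used; only Jack can be V, hence Jack = V.
The 5 still-open variables together cover exactly {T, U, W, Y, Z} — 5 values for 5 variables — and Y appears only in Liam's list, so Liam = Y.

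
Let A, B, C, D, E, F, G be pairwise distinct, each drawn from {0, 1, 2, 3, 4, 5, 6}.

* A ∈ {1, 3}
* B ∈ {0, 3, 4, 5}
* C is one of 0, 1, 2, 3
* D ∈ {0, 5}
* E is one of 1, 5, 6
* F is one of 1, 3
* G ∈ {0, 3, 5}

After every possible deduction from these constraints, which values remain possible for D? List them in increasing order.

Among the 7 variables, 2 fits only C (and all 7 values in {0, 1, 2, 3, 4, 5, 6} must be used), so C = 2.
The 6 still-open variables draw from only 6 values {0, 1, 3, 4, 5, 6}, so each is used; only B can be 4, hence B = 4.
The 5 still-open variables draw from only 5 values {0, 1, 3, 5, 6}, so each is used; only E can be 6, hence E = 6.
A and F share exactly the 2 values {1, 3}; by pigeonhole those values go to them, so strike 1, 3 from G.
No further eliminations apply; D can still be any of 0, 5.

0, 5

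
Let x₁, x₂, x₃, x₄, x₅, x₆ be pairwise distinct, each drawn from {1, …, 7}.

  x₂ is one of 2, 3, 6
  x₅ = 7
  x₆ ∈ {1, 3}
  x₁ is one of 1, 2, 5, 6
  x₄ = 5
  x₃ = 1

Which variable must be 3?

x₆

x₃ must be 1 (only option left). Eliminate 1 elsewhere: x₁, x₆.
So 3 goes to x₆.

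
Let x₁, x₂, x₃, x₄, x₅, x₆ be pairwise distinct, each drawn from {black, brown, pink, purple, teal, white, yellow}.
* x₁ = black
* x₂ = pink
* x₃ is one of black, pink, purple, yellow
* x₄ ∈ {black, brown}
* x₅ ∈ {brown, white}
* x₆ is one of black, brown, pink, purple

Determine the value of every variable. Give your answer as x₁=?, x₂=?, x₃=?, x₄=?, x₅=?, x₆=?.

x₁=black, x₂=pink, x₃=yellow, x₄=brown, x₅=white, x₆=purple

x₁ has just one choice, so x₁ = black. Eliminate black elsewhere: x₃, x₄, x₆.
That leaves x₂ = pink. Strike pink from x₃, x₆.
x₄ must be brown (only option left). Eliminate brown elsewhere: x₅, x₆.
x₅ has just one choice, so x₅ = white.
x₆ has just one choice, so x₆ = purple. Eliminate purple elsewhere: x₃.
x₃'s domain is down to {yellow}, so x₃ = yellow.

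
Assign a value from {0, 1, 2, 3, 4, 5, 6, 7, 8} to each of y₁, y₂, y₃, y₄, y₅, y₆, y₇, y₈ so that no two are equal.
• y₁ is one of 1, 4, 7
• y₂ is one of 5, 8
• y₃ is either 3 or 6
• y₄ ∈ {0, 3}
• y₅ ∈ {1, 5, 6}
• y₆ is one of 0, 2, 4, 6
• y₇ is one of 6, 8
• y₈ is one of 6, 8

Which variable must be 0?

y₇ and y₈ between them cover only {6, 8} — a naked pair. Remove those values from y₂, y₃, y₅, y₆.
y₂'s domain is down to {5}, so y₂ = 5. So y₅ can't be 5.
y₃'s domain is down to {3}, so y₃ = 3. Eliminate 3 elsewhere: y₄.
So 0 goes to y₄.

y₄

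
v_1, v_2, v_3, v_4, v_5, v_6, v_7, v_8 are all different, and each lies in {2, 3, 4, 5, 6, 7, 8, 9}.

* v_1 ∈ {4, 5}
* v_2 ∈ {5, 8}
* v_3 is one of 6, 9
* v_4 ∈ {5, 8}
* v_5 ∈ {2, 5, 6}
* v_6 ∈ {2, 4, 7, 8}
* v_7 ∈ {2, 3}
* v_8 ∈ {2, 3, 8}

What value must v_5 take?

6

Among the 8 variables, 7 fits only v_6 (and all 8 values in {2, 3, 4, 5, 6, 7, 8, 9} must be used), so v_6 = 7.
The 7 still-open variables draw from only 7 values {2, 3, 4, 5, 6, 8, 9}, so each is used; only v_1 can be 4, hence v_1 = 4.
The 6 still-open variables draw from only 6 values {2, 3, 5, 6, 8, 9}, so each is used; only v_3 can be 9, hence v_3 = 9.
The 5 still-open variables draw from only 5 values {2, 3, 5, 6, 8}, so each is used; only v_5 can be 6, hence v_5 = 6.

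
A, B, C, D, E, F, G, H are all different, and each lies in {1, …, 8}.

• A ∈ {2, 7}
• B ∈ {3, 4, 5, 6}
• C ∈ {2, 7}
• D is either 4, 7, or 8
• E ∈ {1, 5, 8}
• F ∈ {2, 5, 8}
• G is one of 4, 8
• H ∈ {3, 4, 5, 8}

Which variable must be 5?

Among the 8 variables, 1 fits only E (and all 8 values in {1, 2, 3, 4, 5, 6, 7, 8} must be used), so E = 1.
The 7 still-open variables draw from only 7 values {2, 3, 4, 5, 6, 7, 8}, so each is used; only B can be 6, hence B = 6.
The 6 still-open variables together cover exactly {2, 3, 4, 5, 7, 8} — 6 values for 6 variables — and 3 appears only in H's list, so H = 3.
The 5 still-open variables draw from only 5 values {2, 4, 5, 7, 8}, so each is used; only F can be 5, hence F = 5.

F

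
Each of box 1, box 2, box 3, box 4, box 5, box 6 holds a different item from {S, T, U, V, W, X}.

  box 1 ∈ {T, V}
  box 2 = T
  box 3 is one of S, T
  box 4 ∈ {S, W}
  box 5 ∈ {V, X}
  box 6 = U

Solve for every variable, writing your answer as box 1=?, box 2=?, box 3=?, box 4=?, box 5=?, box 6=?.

box 2 must be T (only option left). So box 1, box 3 can't be T.
box 3 has just one choice, so box 3 = S. Strike S from box 4.
box 4 must be W (only option left).
box 6 must be U (only option left).
box 1 must be V (only option left). Strike V from box 5.
box 5 has just one choice, so box 5 = X.

box 1=V, box 2=T, box 3=S, box 4=W, box 5=X, box 6=U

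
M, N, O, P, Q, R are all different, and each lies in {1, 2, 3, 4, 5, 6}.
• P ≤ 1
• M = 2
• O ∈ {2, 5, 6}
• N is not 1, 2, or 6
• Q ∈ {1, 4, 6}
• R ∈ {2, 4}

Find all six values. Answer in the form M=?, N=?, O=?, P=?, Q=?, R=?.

M=2, N=3, O=5, P=1, Q=6, R=4

M has just one choice, so M = 2. Eliminate 2 elsewhere: O, R.
P must be 1 (only option left). Remove 1 from Q.
R's domain is down to {4}, so R = 4. So N, Q can't be 4.
Q has just one choice, so Q = 6. Eliminate 6 elsewhere: O.
That leaves O = 5. Eliminate 5 elsewhere: N.
That leaves N = 3.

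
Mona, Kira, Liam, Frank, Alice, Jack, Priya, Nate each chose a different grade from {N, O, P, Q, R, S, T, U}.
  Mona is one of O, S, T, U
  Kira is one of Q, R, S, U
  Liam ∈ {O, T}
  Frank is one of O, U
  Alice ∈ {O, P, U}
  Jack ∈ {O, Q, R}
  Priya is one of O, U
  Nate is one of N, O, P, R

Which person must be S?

The 8 variables draw from only 8 values {N, O, P, Q, R, S, T, U}, so each is used; only Nate can be N, hence Nate = N.
The 7 still-open variables draw from only 7 values {O, P, Q, R, S, T, U}, so each is used; only Alice can be P, hence Alice = P.
Frank and Priya between them cover only {O, U} — a naked pair. Remove those values from Mona, Kira, Liam, Jack.
That leaves Liam = T. So Mona can't be T.

Mona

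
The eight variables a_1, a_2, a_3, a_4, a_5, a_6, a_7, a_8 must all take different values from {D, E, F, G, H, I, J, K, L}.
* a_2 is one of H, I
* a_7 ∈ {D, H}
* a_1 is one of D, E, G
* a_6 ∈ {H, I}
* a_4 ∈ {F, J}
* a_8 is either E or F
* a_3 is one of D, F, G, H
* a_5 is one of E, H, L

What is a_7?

Among the 8 variables, J fits only a_4 (and all 8 values in {D, E, F, G, H, I, J, L} must be used), so a_4 = J.
Among the 7 still-open variables, L fits only a_5 (and all 7 values in {D, E, F, G, H, I, L} must be used), so a_5 = L.
a_2 and a_6 between them cover only {H, I} — a naked pair. Remove those values from a_3, a_7.
So a_7 = D.

D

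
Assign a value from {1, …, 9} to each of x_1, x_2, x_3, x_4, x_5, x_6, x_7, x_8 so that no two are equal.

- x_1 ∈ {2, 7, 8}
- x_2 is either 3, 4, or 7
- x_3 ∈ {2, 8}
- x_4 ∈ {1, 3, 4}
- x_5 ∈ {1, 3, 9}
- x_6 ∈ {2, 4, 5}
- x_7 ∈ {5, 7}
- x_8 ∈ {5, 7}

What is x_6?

4

The 8 variables draw from only 8 values {1, 2, 3, 4, 5, 7, 8, 9}, so each is used; only x_5 can be 9, hence x_5 = 9.
Among the 7 still-open variables, 1 fits only x_4 (and all 7 values in {1, 2, 3, 4, 5, 7, 8} must be used), so x_4 = 1.
Among the 6 still-open variables, 3 fits only x_2 (and all 6 values in {2, 3, 4, 5, 7, 8} must be used), so x_2 = 3.
Among the 5 still-open variables, 4 fits only x_6 (and all 5 values in {2, 4, 5, 7, 8} must be used), so x_6 = 4.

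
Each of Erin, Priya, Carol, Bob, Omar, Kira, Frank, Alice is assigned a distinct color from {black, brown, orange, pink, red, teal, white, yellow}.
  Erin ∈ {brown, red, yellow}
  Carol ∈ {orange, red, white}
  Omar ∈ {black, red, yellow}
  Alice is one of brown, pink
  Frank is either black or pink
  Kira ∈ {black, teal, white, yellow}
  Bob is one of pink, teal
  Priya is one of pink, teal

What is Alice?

brown

Among the 8 variables, orange fits only Carol (and all 8 values in {black, brown, orange, pink, red, teal, white, yellow} must be used), so Carol = orange.
Among the 7 still-open variables, white fits only Kira (and all 7 values in {black, brown, pink, red, teal, white, yellow} must be used), so Kira = white.
The 2 variables Priya and Bob are confined to {pink, teal}, which locks those values in; drop them from Frank, Alice.
So Alice = brown.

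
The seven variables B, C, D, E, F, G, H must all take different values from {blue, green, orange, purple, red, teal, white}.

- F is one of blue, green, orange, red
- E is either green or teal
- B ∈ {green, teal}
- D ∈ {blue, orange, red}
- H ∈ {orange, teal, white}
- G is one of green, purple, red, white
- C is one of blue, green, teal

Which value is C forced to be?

The 7 variables draw from only 7 values {blue, green, orange, purple, red, teal, white}, so each is used; only G can be purple, hence G = purple.
The 6 still-open variables together cover exactly {blue, green, orange, red, teal, white} — 6 values for 6 variables — and white appears only in H's list, so H = white.
B and E share exactly the 2 values {green, teal}; by pigeonhole those values go to them, so strike green, teal from C, F.
So C = blue.

blue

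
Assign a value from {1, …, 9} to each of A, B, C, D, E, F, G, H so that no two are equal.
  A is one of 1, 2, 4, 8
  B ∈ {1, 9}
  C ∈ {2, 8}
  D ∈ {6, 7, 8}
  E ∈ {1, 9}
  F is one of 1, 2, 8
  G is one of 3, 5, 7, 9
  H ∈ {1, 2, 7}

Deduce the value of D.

B and E between them cover only {1, 9} — a naked pair. Remove those values from A, F, G, H.
C and F share exactly the 2 values {2, 8}; by pigeonhole those values go to them, so strike 2, 8 from A, D, H.
A must be 4 (only option left).
H has just one choice, so H = 7. So D, G can't be 7.
So D = 6.

6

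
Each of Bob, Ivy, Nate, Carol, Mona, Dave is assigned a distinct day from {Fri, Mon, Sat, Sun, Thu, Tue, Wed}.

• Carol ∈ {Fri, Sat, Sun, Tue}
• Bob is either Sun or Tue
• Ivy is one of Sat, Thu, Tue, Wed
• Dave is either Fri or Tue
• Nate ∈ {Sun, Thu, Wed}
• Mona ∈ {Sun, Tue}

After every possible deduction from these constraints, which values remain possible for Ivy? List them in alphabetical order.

Thu, Wed

The 2 variables Bob and Mona are confined to {Sun, Tue}, which locks those values in; drop them from Ivy, Nate, Carol, Dave.
Dave must be Fri (only option left). Eliminate Fri elsewhere: Carol.
Carol's domain is down to {Sat}, so Carol = Sat. Remove Sat from Ivy.
No further eliminations apply; Ivy can still be any of Thu, Wed.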